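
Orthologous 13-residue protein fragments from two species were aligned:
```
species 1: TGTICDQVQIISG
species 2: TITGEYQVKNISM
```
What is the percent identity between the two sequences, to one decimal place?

7 positions differ (2, 4, 5, 6, 9, 10, 13), so 6 of 13 match: 6/13 = 46.15%.

46.2%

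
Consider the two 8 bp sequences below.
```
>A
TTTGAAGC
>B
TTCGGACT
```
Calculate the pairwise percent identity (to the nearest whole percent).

50%

4 positions differ (3, 5, 7, 8), so 4 of 8 match: 4/8 = 50%.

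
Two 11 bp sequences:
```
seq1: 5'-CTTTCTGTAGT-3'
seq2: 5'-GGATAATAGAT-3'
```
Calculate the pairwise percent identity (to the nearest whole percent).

Mismatches at positions 1, 2, 3, 5, 6, 7, 8, 9, 10 (1-based): 9 of 11.
Identical positions: 2/11 = 18.18% → 18%.

18%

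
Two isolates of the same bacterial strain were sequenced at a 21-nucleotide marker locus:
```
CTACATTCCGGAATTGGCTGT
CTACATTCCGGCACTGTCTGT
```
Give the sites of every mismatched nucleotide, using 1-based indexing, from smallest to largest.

12, 14, 17

Differences at site 12 (A→C), site 14 (T→C), site 17 (G→T).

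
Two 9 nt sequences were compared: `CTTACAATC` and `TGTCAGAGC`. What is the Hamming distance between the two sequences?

6

The sequences differ at sites 1, 2, 4, 5, 6, 8 (1-based) — 6 in total.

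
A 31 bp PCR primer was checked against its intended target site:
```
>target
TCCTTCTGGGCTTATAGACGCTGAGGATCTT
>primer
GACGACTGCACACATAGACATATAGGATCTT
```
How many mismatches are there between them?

12

Comparing position by position, 12 bases differ: 1 (T/G), 2 (C/A), 4 (T/G), 5 (T/A), 9 (G/C), 10 (G/A), 12 (T/A), 13 (T/C), 20 (G/A), 21 (C/T), 22 (T/A), 23 (G/T).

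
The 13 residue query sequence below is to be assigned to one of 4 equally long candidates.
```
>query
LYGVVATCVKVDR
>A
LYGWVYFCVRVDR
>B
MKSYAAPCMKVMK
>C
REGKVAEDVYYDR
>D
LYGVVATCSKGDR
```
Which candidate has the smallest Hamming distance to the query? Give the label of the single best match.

Hamming distances to query — A: 4; B: 9; C: 7; D: 2.
Smallest is D with 2 mismatches.

D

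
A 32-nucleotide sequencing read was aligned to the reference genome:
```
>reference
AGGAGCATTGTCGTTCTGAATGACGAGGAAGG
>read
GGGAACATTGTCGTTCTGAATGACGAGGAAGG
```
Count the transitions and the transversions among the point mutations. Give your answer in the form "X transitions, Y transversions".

Mismatches (1-based):
site 1: A→G (purine→purine, transition)
site 5: G→A (purine→purine, transition)

2 transitions, 0 transversions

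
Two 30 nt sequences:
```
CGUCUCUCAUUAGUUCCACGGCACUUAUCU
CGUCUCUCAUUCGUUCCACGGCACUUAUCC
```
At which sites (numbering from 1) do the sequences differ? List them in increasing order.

12, 30

Scanning 1-based: 12: A/C; 30: U/C.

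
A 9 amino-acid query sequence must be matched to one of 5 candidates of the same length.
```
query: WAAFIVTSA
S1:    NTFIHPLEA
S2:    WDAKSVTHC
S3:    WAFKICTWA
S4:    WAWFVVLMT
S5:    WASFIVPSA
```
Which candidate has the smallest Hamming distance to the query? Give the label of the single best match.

S5

Hamming distances to query — S1: 8; S2: 5; S3: 4; S4: 5; S5: 2.
Smallest is S5 with 2 mismatches.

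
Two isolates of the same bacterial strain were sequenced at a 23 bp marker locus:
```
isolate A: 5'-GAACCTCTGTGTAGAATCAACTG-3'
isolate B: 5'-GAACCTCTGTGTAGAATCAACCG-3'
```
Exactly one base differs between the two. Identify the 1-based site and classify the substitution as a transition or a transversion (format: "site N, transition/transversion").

site 22, transition

The sequences differ only at site 22: T→C (pyrimidine→pyrimidine), a transition.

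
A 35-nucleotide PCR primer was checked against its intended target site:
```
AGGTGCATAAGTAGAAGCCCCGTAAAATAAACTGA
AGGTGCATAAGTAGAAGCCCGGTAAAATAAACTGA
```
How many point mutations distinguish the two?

1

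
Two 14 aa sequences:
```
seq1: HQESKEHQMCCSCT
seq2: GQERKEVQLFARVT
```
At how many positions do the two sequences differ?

8

Comparing position by position, 8 positions differ: 1 (H/G), 4 (S/R), 7 (H/V), 9 (M/L), 10 (C/F), 11 (C/A), 12 (S/R), 13 (C/V).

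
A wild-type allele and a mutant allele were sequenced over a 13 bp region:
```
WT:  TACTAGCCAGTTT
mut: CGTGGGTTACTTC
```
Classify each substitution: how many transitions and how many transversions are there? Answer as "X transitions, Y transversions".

Mismatches (1-based):
position 1: T→C (pyrimidine→pyrimidine, transition)
position 2: A→G (purine→purine, transition)
position 3: C→T (pyrimidine→pyrimidine, transition)
position 4: T→G (pyrimidine→purine, transversion)
position 5: A→G (purine→purine, transition)
position 7: C→T (pyrimidine→pyrimidine, transition)
position 8: C→T (pyrimidine→pyrimidine, transition)
position 10: G→C (purine→pyrimidine, transversion)
position 13: T→C (pyrimidine→pyrimidine, transition)

7 transitions, 2 transversions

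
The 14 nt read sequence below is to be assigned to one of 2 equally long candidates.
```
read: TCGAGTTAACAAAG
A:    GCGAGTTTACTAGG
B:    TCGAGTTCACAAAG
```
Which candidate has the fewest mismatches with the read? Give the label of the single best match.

B

Hamming distances to read — A: 4; B: 1.
Smallest is B with 1 mismatch.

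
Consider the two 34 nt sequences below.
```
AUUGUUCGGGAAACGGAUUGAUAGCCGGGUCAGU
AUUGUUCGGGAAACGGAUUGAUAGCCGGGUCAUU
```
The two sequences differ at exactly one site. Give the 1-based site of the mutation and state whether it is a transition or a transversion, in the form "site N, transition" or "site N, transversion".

Site 33 changes G→U. G is a purine and U is a pyrimidine, so this is a transversion.

site 33, transversion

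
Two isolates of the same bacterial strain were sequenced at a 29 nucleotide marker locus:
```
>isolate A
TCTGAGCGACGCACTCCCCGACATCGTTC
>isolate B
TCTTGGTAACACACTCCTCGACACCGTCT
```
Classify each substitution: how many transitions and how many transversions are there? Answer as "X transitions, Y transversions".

8 transitions, 1 transversion

Mismatches (1-based):
position 4: G→T (purine→pyrimidine, transversion)
position 5: A→G (purine→purine, transition)
position 7: C→T (pyrimidine→pyrimidine, transition)
position 8: G→A (purine→purine, transition)
position 11: G→A (purine→purine, transition)
position 18: C→T (pyrimidine→pyrimidine, transition)
position 24: T→C (pyrimidine→pyrimidine, transition)
position 28: T→C (pyrimidine→pyrimidine, transition)
position 29: C→T (pyrimidine→pyrimidine, transition)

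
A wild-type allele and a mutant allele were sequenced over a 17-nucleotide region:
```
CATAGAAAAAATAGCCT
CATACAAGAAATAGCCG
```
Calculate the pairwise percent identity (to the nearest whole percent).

82%

3 positions differ (5, 8, 17), so 14 of 17 match: 14/17 = 82.35%.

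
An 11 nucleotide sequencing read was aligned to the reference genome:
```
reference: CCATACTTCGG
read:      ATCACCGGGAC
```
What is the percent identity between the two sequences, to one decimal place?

9.1%

10 positions differ (1, 2, 3, 4, 5, 7, 8, 9, 10, 11), so 1 of 11 match: 1/11 = 9.091%.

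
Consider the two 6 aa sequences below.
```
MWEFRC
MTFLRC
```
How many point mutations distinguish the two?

3

Comparing position by position, 3 residues differ: 2 (W/T), 3 (E/F), 4 (F/L).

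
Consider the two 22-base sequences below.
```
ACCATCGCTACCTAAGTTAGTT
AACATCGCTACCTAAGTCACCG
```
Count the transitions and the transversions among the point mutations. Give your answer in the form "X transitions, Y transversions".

Mismatches (1-based):
position 2: C→A (pyrimidine→purine, transversion)
position 18: T→C (pyrimidine→pyrimidine, transition)
position 20: G→C (purine→pyrimidine, transversion)
position 21: T→C (pyrimidine→pyrimidine, transition)
position 22: T→G (pyrimidine→purine, transversion)

2 transitions, 3 transversions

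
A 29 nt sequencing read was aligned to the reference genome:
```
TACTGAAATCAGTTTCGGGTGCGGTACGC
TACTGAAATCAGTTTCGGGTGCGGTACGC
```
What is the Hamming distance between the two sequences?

The two sequences are identical at every position.

0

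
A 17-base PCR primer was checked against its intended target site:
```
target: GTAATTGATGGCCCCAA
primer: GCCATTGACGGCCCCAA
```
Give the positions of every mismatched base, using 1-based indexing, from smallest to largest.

Scanning 1-based: 2: T/C; 3: A/C; 9: T/C.

2, 3, 9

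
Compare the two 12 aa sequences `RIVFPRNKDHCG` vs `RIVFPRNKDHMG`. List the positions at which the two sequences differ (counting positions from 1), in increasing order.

11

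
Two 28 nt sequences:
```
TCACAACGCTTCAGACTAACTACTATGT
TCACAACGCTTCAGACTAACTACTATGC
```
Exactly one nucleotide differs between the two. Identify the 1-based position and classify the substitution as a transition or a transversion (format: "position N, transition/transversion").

Position 28 changes T→C. T is a pyrimidine and C is a pyrimidine, so this is a transition.

position 28, transition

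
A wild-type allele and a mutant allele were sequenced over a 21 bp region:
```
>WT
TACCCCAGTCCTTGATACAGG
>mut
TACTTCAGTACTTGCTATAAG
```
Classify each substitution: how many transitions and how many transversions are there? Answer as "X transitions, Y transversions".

Mismatches (1-based):
site 4: C→T (pyrimidine→pyrimidine, transition)
site 5: C→T (pyrimidine→pyrimidine, transition)
site 10: C→A (pyrimidine→purine, transversion)
site 15: A→C (purine→pyrimidine, transversion)
site 18: C→T (pyrimidine→pyrimidine, transition)
site 20: G→A (purine→purine, transition)

4 transitions, 2 transversions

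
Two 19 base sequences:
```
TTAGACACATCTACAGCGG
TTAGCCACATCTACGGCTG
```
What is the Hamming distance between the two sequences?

3

Mismatches (1-based): position 5: A→C; position 15: A→G; position 18: G→T.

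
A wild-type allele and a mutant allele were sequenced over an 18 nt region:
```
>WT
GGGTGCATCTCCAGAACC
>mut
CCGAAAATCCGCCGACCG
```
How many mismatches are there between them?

10

Comparing position by position, 10 sites differ: 1 (G/C), 2 (G/C), 4 (T/A), 5 (G/A), 6 (C/A), 10 (T/C), 11 (C/G), 13 (A/C), 16 (A/C), 18 (C/G).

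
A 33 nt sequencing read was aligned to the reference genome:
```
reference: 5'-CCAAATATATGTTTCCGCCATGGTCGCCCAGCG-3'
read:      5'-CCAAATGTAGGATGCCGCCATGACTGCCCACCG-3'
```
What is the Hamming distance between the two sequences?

Comparing position by position, 8 positions differ: 7 (A/G), 10 (T/G), 12 (T/A), 14 (T/G), 23 (G/A), 24 (T/C), 25 (C/T), 31 (G/C).

8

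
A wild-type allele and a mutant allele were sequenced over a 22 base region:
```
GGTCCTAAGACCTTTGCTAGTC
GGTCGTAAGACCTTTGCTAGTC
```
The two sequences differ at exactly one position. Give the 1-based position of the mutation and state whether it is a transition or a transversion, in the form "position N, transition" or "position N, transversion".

Position 5 changes C→G. C is a pyrimidine and G is a purine, so this is a transversion.

position 5, transversion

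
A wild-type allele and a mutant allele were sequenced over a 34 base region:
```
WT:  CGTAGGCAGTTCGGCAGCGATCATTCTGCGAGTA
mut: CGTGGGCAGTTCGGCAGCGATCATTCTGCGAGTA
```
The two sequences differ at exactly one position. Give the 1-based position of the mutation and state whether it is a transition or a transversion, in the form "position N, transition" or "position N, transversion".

The sequences differ only at position 4: A→G (purine→purine), a transition.

position 4, transition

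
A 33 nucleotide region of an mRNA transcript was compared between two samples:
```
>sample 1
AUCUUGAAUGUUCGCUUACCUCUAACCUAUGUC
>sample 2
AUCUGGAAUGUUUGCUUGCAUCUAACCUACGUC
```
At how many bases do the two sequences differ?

5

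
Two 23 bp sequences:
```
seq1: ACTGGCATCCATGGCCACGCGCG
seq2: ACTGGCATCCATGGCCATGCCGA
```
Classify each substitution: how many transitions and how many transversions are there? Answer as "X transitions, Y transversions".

Mismatches (1-based):
base 18: C→T (pyrimidine→pyrimidine, transition)
base 21: G→C (purine→pyrimidine, transversion)
base 22: C→G (pyrimidine→purine, transversion)
base 23: G→A (purine→purine, transition)

2 transitions, 2 transversions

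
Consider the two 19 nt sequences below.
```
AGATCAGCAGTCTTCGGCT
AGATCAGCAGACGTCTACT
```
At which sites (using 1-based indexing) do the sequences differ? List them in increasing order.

11, 13, 16, 17

Scanning 1-based: 11: T/A; 13: T/G; 16: G/T; 17: G/A.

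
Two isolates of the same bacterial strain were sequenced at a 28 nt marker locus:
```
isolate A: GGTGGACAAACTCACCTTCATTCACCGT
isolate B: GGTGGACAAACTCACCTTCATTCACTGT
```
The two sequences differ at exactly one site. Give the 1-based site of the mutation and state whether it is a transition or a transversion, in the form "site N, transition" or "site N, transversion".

site 26, transition

The sequences differ only at site 26: C→T (pyrimidine→pyrimidine), a transition.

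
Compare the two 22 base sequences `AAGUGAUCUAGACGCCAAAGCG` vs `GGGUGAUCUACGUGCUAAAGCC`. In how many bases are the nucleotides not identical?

Mismatches (1-based): base 1: A→G; base 2: A→G; base 11: G→C; base 12: A→G; base 13: C→U; base 16: C→U; base 22: G→C.

7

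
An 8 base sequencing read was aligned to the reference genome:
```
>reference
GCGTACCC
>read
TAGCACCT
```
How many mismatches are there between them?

Comparing position by position, 4 sites differ: 1 (G/T), 2 (C/A), 4 (T/C), 8 (C/T).

4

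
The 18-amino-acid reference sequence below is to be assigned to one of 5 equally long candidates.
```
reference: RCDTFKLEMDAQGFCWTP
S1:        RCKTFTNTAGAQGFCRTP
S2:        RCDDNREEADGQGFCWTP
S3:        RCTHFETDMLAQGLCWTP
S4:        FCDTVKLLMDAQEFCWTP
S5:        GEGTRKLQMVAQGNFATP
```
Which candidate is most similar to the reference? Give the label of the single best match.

S4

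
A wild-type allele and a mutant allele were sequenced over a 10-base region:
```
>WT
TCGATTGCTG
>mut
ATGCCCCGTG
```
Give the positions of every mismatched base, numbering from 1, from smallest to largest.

Differences at position 1 (T→A), position 2 (C→T), position 4 (A→C), position 5 (T→C), position 6 (T→C), position 7 (G→C), position 8 (C→G).

1, 2, 4, 5, 6, 7, 8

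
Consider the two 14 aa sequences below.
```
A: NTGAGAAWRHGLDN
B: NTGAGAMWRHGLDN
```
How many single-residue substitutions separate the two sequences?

1

Comparing position by position, 1 position differs: 7 (A/M).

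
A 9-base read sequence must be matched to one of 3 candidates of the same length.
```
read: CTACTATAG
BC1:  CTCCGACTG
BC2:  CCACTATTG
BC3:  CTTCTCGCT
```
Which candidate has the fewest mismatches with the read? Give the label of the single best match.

BC1 differs at 4 sites; BC2 differs at 2 sites; BC3 differs at 5 sites. The closest is BC2.

BC2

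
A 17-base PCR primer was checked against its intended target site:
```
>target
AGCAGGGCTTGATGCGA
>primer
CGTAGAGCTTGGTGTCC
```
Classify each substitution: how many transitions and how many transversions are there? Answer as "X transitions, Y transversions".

4 transitions, 3 transversions

Transitions (purine↔purine or pyrimidine↔pyrimidine): 3 C→T, 6 G→A, 12 A→G, 15 C→T.
Transversions (purine↔pyrimidine): 1 A→C, 16 G→C, 17 A→C.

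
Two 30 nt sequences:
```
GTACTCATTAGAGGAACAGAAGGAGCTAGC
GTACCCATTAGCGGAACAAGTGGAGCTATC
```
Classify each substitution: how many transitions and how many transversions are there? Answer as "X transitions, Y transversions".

3 transitions, 3 transversions

Transitions (purine↔purine or pyrimidine↔pyrimidine): 5 T→C, 19 G→A, 20 A→G.
Transversions (purine↔pyrimidine): 12 A→C, 21 A→T, 29 G→T.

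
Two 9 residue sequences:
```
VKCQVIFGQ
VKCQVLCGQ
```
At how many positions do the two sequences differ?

2

Mismatches (1-based): position 6: I→L; position 7: F→C.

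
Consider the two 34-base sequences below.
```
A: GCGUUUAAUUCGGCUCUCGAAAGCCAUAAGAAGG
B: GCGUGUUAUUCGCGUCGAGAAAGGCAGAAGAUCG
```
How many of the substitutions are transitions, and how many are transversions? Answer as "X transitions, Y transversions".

0 transitions, 10 transversions

Transitions (purine↔purine or pyrimidine↔pyrimidine): none.
Transversions (purine↔pyrimidine): 5 U→G, 7 A→U, 13 G→C, 14 C→G, 17 U→G, 18 C→A, 24 C→G, 27 U→G, 32 A→U, 33 G→C.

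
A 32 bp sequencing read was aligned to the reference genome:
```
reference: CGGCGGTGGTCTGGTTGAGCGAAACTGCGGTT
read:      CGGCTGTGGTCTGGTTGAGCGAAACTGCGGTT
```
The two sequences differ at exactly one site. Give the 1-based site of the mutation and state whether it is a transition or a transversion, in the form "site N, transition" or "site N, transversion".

Site 5 changes G→T. G is a purine and T is a pyrimidine, so this is a transversion.

site 5, transversion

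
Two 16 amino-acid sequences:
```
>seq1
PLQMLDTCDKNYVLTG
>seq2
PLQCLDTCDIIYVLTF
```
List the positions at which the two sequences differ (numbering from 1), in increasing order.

4, 10, 11, 16

Scanning 1-based: 4: M/C; 10: K/I; 11: N/I; 16: G/F.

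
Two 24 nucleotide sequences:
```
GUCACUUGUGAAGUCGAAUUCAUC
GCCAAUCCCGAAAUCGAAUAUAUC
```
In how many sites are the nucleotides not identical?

Comparing position by position, 8 sites differ: 2 (U/C), 5 (C/A), 7 (U/C), 8 (G/C), 9 (U/C), 13 (G/A), 20 (U/A), 21 (C/U).

8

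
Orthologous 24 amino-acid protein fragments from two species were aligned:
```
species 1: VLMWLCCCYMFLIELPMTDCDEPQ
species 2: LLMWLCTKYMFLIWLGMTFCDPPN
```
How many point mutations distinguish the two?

Comparing position by position, 8 residues differ: 1 (V/L), 7 (C/T), 8 (C/K), 14 (E/W), 16 (P/G), 19 (D/F), 22 (E/P), 24 (Q/N).

8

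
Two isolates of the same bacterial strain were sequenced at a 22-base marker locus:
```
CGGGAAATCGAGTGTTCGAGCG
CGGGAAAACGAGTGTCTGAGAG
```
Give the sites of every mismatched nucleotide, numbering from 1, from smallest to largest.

Scanning 1-based: 8: T/A; 16: T/C; 17: C/T; 21: C/A.

8, 16, 17, 21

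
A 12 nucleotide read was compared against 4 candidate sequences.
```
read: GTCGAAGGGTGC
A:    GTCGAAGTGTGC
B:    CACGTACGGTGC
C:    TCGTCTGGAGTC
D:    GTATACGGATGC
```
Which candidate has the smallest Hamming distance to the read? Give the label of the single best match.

A

A differs at 1 base; B differs at 4 bases; C differs at 9 bases; D differs at 4 bases. The closest is A.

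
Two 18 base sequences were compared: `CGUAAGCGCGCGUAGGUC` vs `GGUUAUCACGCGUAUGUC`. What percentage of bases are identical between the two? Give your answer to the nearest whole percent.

5 positions differ (1, 4, 6, 8, 15), so 13 of 18 match: 13/18 = 72.22%.

72%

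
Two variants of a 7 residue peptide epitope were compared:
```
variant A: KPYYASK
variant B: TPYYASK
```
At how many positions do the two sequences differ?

The sequences differ at positions 1 (1-based) — 1 in total.

1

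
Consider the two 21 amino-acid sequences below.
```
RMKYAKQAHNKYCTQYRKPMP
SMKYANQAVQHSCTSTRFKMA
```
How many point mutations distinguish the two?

11

Comparing position by position, 11 residues differ: 1 (R/S), 6 (K/N), 9 (H/V), 10 (N/Q), 11 (K/H), 12 (Y/S), 15 (Q/S), 16 (Y/T), 18 (K/F), 19 (P/K), 21 (P/A).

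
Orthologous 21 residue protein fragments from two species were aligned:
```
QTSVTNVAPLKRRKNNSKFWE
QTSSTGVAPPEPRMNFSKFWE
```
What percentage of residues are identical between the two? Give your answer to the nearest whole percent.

67%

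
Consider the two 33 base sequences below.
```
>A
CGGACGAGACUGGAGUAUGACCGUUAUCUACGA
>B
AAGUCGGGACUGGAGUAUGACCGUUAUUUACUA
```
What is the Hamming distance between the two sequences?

Mismatches (1-based): base 1: C→A; base 2: G→A; base 4: A→U; base 7: A→G; base 28: C→U; base 32: G→U.

6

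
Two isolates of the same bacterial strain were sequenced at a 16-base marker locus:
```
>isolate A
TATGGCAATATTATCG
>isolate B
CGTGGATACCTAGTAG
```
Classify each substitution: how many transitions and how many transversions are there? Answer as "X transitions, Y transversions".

4 transitions, 5 transversions

Transitions (purine↔purine or pyrimidine↔pyrimidine): 1 T→C, 2 A→G, 9 T→C, 13 A→G.
Transversions (purine↔pyrimidine): 6 C→A, 7 A→T, 10 A→C, 12 T→A, 15 C→A.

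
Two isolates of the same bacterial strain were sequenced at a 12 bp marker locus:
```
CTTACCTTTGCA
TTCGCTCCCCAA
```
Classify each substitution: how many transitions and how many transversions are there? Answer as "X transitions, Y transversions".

Transitions (purine↔purine or pyrimidine↔pyrimidine): 1 C→T, 3 T→C, 4 A→G, 6 C→T, 7 T→C, 8 T→C, 9 T→C.
Transversions (purine↔pyrimidine): 10 G→C, 11 C→A.

7 transitions, 2 transversions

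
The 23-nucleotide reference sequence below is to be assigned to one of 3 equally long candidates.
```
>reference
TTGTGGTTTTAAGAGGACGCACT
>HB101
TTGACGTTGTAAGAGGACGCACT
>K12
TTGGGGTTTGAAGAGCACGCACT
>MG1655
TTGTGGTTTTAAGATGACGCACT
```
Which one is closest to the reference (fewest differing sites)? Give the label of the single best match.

Hamming distances to reference — HB101: 3; K12: 3; MG1655: 1.
Smallest is MG1655 with 1 mismatch.

MG1655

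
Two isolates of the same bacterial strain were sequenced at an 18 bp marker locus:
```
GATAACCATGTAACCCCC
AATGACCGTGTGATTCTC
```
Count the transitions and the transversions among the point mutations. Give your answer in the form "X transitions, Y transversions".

7 transitions, 0 transversions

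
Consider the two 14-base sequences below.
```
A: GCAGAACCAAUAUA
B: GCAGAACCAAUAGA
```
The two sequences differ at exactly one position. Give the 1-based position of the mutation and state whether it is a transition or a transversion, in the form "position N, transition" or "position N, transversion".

The sequences differ only at position 13: U→G (pyrimidine→purine), a transversion.

position 13, transversion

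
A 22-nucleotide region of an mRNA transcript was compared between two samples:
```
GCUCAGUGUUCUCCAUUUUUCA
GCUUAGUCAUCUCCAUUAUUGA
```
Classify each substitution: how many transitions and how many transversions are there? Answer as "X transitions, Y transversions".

1 transition, 4 transversions

Transitions (purine↔purine or pyrimidine↔pyrimidine): 4 C→U.
Transversions (purine↔pyrimidine): 8 G→C, 9 U→A, 18 U→A, 21 C→G.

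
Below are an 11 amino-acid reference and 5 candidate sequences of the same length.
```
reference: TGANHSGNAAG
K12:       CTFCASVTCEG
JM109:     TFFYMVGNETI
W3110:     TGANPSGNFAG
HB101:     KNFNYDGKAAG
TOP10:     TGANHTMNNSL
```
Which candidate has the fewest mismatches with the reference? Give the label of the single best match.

W3110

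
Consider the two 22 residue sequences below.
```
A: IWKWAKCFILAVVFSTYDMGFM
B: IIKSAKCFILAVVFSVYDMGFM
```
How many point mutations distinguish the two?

3

Comparing position by position, 3 positions differ: 2 (W/I), 4 (W/S), 16 (T/V).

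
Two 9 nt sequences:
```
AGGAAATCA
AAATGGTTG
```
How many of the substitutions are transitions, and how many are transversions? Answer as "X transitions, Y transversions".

6 transitions, 1 transversion

Transitions (purine↔purine or pyrimidine↔pyrimidine): 2 G→A, 3 G→A, 5 A→G, 6 A→G, 8 C→T, 9 A→G.
Transversions (purine↔pyrimidine): 4 A→T.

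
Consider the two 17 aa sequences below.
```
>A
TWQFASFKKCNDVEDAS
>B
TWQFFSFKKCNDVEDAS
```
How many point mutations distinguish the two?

1

Mismatches (1-based): residue 5: A→F.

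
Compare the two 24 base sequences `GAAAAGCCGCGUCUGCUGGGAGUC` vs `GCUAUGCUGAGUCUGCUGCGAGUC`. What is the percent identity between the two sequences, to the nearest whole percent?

75%

Mismatches at positions 2, 3, 5, 8, 10, 19 (1-based): 6 of 24.
Identical positions: 18/24 = 75% → 75%.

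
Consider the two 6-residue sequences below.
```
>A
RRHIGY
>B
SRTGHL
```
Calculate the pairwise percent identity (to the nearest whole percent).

17%

5 positions differ (1, 3, 4, 5, 6), so 1 of 6 match: 1/6 = 16.67%.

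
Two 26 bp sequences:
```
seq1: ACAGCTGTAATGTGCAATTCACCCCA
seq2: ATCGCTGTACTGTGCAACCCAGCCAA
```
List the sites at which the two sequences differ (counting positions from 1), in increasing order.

2, 3, 10, 18, 19, 22, 25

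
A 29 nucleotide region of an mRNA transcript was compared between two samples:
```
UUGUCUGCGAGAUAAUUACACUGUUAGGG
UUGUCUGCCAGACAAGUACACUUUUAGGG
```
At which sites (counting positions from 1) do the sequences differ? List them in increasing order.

9, 13, 16, 23

Scanning 1-based: 9: G/C; 13: U/C; 16: U/G; 23: G/U.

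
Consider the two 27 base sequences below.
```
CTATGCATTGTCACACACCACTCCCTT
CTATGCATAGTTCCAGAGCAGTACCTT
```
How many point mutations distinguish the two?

7

The sequences differ at positions 9, 12, 13, 16, 18, 21, 23 (1-based) — 7 in total.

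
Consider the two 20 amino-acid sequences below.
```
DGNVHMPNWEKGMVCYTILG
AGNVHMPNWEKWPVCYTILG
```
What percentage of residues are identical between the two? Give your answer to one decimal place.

85.0%

Mismatches at positions 1, 12, 13 (1-based): 3 of 20.
Identical positions: 17/20 = 85% → 85.0%.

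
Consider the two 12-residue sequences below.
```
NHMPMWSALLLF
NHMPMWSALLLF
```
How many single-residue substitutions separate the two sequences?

The two sequences are identical at every position.

0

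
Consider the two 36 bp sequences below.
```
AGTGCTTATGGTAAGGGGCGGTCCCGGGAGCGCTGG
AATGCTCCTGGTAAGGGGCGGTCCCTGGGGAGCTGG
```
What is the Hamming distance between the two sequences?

Comparing position by position, 6 positions differ: 2 (G/A), 7 (T/C), 8 (A/C), 26 (G/T), 29 (A/G), 31 (C/A).

6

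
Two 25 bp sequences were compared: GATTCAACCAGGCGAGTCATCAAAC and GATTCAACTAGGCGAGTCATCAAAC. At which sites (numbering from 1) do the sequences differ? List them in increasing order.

Differences at site 9 (C→T).

9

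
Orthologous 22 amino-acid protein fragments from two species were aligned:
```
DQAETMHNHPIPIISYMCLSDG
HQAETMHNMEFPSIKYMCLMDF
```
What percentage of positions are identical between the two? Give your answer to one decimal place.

63.6%

8 positions differ (1, 9, 10, 11, 13, 15, 20, 22), so 14 of 22 match: 14/22 = 63.64%.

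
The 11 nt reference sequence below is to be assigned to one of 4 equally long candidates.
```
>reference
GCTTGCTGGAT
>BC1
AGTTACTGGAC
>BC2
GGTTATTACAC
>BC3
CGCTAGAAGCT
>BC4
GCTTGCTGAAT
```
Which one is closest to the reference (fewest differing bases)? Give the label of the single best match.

BC4

Hamming distances to reference — BC1: 4; BC2: 6; BC3: 8; BC4: 1.
Smallest is BC4 with 1 mismatch.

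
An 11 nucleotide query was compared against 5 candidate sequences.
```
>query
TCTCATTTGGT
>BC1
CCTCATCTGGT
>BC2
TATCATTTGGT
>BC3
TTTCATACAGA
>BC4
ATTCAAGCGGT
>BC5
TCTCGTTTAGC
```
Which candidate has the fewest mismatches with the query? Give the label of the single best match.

Hamming distances to query — BC1: 2; BC2: 1; BC3: 5; BC4: 5; BC5: 3.
Smallest is BC2 with 1 mismatch.

BC2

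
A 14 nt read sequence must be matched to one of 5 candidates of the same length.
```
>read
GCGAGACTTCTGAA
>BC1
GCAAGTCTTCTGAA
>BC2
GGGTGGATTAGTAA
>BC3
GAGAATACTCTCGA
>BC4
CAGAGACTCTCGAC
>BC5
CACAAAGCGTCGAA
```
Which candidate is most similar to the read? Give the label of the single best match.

BC1

Hamming distances to read — BC1: 2; BC2: 7; BC3: 7; BC4: 6; BC5: 9.
Smallest is BC1 with 2 mismatches.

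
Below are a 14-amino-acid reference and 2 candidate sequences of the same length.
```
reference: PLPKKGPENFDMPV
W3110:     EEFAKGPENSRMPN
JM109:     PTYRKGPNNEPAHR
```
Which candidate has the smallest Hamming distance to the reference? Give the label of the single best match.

W3110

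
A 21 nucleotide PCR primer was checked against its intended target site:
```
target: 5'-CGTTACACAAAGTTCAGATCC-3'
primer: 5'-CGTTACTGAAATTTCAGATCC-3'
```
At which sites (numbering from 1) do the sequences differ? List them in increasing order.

7, 8, 12

Differences at site 7 (A→T), site 8 (C→G), site 12 (G→T).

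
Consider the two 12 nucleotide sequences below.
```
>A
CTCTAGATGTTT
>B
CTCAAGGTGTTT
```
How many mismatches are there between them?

2

Mismatches (1-based): base 4: T→A; base 7: A→G.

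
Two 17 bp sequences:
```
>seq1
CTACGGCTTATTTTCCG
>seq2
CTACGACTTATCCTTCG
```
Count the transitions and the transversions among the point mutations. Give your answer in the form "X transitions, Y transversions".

4 transitions, 0 transversions

Transitions (purine↔purine or pyrimidine↔pyrimidine): 6 G→A, 12 T→C, 13 T→C, 15 C→T.
Transversions (purine↔pyrimidine): none.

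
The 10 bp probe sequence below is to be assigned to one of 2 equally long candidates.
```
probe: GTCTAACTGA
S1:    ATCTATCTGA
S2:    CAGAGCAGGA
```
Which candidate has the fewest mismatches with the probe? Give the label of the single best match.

S1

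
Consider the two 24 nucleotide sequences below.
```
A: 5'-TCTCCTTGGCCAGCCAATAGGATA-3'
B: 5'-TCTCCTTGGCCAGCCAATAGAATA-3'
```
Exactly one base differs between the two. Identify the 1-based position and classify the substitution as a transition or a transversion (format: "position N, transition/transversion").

position 21, transition

Position 21 changes G→A. G is a purine and A is a purine, so this is a transition.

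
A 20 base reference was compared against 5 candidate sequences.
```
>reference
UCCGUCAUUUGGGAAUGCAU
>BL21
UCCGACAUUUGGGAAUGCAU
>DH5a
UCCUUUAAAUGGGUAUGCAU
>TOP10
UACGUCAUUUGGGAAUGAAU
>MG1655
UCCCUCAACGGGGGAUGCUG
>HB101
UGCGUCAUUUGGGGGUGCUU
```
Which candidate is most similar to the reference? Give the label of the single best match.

Hamming distances to reference — BL21: 1; DH5a: 5; TOP10: 2; MG1655: 7; HB101: 4.
Smallest is BL21 with 1 mismatch.

BL21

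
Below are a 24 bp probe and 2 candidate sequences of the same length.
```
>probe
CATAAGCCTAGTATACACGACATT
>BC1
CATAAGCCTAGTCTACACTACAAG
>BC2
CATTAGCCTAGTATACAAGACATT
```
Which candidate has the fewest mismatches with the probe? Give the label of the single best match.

BC2

BC1 differs at 4 bases; BC2 differs at 2 bases. The closest is BC2.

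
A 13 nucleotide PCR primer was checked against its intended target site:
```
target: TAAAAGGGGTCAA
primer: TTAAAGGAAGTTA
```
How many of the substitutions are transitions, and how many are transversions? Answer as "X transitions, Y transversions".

3 transitions, 3 transversions

Transitions (purine↔purine or pyrimidine↔pyrimidine): 8 G→A, 9 G→A, 11 C→T.
Transversions (purine↔pyrimidine): 2 A→T, 10 T→G, 12 A→T.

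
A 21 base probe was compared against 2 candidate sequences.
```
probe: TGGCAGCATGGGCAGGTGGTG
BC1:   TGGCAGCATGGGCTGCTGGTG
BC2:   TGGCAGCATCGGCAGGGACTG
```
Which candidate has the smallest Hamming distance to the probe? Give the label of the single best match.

BC1

Hamming distances to probe — BC1: 2; BC2: 4.
Smallest is BC1 with 2 mismatches.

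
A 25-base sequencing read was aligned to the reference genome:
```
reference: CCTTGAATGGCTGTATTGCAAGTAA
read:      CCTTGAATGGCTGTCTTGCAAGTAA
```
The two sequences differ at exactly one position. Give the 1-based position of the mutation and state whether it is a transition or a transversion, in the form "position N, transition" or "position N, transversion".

position 15, transversion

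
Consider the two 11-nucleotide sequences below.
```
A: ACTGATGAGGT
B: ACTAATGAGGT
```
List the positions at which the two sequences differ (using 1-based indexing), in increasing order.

Scanning 1-based: 4: G/A.

4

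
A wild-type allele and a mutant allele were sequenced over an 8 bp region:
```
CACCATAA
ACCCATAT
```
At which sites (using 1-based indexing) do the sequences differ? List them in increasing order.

1, 2, 8

Differences at site 1 (C→A), site 2 (A→C), site 8 (A→T).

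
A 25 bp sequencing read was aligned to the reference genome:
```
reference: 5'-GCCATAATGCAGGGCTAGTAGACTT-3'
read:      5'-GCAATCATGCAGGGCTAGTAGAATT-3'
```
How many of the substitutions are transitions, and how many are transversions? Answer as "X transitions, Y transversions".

0 transitions, 3 transversions

Mismatches (1-based):
site 3: C→A (pyrimidine→purine, transversion)
site 6: A→C (purine→pyrimidine, transversion)
site 23: C→A (pyrimidine→purine, transversion)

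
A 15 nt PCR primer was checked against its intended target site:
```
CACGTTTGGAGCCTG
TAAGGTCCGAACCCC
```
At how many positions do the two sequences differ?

Comparing position by position, 8 positions differ: 1 (C/T), 3 (C/A), 5 (T/G), 7 (T/C), 8 (G/C), 11 (G/A), 14 (T/C), 15 (G/C).

8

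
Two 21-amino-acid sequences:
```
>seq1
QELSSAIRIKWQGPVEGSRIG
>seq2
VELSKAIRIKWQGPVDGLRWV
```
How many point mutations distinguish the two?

Mismatches (1-based): residue 1: Q→V; residue 5: S→K; residue 16: E→D; residue 18: S→L; residue 20: I→W; residue 21: G→V.

6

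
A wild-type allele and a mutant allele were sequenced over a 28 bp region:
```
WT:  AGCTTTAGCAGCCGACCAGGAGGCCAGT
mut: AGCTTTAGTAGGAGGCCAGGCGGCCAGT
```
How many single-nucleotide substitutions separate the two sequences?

The sequences differ at positions 9, 12, 13, 15, 21 (1-based) — 5 in total.

5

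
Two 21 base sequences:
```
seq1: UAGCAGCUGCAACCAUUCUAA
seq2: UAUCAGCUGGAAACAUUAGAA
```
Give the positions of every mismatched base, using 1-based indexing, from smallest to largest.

Differences at position 3 (G→U), position 10 (C→G), position 13 (C→A), position 18 (C→A), position 19 (U→G).

3, 10, 13, 18, 19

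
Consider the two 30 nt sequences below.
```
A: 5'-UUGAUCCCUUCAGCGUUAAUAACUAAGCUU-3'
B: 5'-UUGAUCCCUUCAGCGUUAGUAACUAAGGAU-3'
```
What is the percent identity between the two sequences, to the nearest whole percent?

90%

Mismatches at positions 19, 28, 29 (1-based): 3 of 30.
Identical positions: 27/30 = 90% → 90%.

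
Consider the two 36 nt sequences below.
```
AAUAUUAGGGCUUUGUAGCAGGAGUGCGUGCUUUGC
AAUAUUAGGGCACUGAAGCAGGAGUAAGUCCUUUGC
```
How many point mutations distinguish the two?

Comparing position by position, 6 positions differ: 12 (U/A), 13 (U/C), 16 (U/A), 26 (G/A), 27 (C/A), 30 (G/C).

6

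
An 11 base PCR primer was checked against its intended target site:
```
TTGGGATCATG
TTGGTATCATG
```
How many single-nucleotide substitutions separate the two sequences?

1

Mismatches (1-based): site 5: G→T.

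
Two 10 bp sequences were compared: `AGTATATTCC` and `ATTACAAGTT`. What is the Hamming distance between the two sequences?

Comparing position by position, 6 bases differ: 2 (G/T), 5 (T/C), 7 (T/A), 8 (T/G), 9 (C/T), 10 (C/T).

6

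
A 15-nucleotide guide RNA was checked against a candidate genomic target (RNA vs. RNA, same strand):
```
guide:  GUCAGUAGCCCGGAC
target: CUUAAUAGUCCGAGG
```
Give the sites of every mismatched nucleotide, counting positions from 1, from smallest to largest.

Differences at site 1 (G→C), site 3 (C→U), site 5 (G→A), site 9 (C→U), site 13 (G→A), site 14 (A→G), site 15 (C→G).

1, 3, 5, 9, 13, 14, 15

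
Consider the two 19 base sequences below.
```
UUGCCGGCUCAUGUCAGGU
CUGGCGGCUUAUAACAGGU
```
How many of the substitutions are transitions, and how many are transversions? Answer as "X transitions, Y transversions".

3 transitions, 2 transversions

Mismatches (1-based):
base 1: U→C (pyrimidine→pyrimidine, transition)
base 4: C→G (pyrimidine→purine, transversion)
base 10: C→U (pyrimidine→pyrimidine, transition)
base 13: G→A (purine→purine, transition)
base 14: U→A (pyrimidine→purine, transversion)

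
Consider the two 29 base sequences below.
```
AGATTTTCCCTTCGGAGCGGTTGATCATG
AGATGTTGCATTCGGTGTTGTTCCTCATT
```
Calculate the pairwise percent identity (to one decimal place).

69.0%

Mismatches at positions 5, 8, 10, 16, 18, 19, 23, 24, 29 (1-based): 9 of 29.
Identical positions: 20/29 = 68.97% → 69.0%.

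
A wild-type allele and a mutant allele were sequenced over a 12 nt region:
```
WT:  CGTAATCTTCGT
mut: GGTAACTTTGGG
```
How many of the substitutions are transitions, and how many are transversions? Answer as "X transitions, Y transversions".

Transitions (purine↔purine or pyrimidine↔pyrimidine): 6 T→C, 7 C→T.
Transversions (purine↔pyrimidine): 1 C→G, 10 C→G, 12 T→G.

2 transitions, 3 transversions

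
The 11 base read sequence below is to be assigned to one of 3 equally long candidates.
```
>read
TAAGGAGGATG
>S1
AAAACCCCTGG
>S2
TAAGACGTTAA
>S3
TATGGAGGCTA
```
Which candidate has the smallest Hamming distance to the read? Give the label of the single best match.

S1 differs at 8 sites; S2 differs at 6 sites; S3 differs at 3 sites. The closest is S3.

S3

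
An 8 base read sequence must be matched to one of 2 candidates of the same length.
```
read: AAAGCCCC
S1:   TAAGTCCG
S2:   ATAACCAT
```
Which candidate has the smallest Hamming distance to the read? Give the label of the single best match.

S1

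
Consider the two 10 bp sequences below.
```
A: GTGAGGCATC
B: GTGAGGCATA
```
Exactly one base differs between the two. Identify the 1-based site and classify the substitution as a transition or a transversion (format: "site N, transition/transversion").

Site 10 changes C→A. C is a pyrimidine and A is a purine, so this is a transversion.

site 10, transversion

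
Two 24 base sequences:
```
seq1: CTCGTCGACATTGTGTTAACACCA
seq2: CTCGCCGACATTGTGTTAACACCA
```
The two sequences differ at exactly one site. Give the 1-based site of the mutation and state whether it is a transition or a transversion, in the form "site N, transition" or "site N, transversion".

Site 5 changes T→C. T is a pyrimidine and C is a pyrimidine, so this is a transition.

site 5, transition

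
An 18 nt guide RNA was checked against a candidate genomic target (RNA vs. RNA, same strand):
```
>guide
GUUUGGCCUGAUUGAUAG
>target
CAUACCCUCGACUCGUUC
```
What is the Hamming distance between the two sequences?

12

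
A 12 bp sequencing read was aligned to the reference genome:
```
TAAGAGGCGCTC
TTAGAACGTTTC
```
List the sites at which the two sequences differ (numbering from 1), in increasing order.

2, 6, 7, 8, 9, 10

Differences at site 2 (A→T), site 6 (G→A), site 7 (G→C), site 8 (C→G), site 9 (G→T), site 10 (C→T).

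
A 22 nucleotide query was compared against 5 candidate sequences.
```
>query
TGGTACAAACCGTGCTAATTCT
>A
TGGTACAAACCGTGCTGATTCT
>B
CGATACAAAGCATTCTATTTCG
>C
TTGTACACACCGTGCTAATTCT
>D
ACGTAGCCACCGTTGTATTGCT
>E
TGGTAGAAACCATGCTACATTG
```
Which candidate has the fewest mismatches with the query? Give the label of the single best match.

A differs at 1 site; B differs at 7 sites; C differs at 2 sites; D differs at 9 sites; E differs at 6 sites. The closest is A.

A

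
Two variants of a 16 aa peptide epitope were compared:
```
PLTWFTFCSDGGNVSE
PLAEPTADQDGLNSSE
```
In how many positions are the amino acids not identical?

8

Comparing position by position, 8 positions differ: 3 (T/A), 4 (W/E), 5 (F/P), 7 (F/A), 8 (C/D), 9 (S/Q), 12 (G/L), 14 (V/S).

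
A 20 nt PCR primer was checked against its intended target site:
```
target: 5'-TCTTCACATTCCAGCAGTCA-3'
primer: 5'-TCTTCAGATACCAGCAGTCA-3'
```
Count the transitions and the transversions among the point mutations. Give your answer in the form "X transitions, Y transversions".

Mismatches (1-based):
base 7: C→G (pyrimidine→purine, transversion)
base 10: T→A (pyrimidine→purine, transversion)

0 transitions, 2 transversions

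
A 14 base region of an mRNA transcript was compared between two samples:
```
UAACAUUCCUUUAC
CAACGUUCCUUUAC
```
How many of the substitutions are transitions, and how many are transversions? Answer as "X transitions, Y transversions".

Mismatches (1-based):
site 1: U→C (pyrimidine→pyrimidine, transition)
site 5: A→G (purine→purine, transition)

2 transitions, 0 transversions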